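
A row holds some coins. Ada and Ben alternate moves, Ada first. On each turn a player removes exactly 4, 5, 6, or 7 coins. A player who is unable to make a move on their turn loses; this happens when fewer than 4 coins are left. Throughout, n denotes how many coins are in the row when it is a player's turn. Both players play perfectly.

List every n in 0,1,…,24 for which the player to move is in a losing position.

0, 1, 2, 3, 11, 12, 13, 14, 22, 23, 24

Classify positions by backward induction: terminal positions (no move available) are L. From any other position, the mover wins iff some move reaches an L.
n=0: no move → L
n=1: no move → L
n=2: no move → L
n=3: no move → L
n=4: reaches L-position 0 → W
n=5: reaches L-position 1 → W
n=6: reaches L-position 2 → W
n=7: reaches L-position 3 → W
n=8: reaches L-position 3 → W
n=9: reaches L-position 3 → W
n=10: reaches L-position 3 → W
n=11: only reaches 7(W), 6(W), 5(W), 4(W), all W → L
n=12: only reaches 8(W), 7(W), 6(W), 5(W), all W → L
n=13: only reaches 9(W), 8(W), 7(W), 6(W), all W → L
n=14: only reaches 10(W), 9(W), 8(W), 7(W), all W → L
n=15: reaches L-position 11 → W
n=16: reaches L-position 12 → W
n=17: reaches L-position 13 → W
n=18: reaches L-position 14 → W
n=19: reaches L-position 14 → W
n=20: reaches L-position 14 → W
n=21: reaches L-position 14 → W
n=22: only reaches 18(W), 17(W), 16(W), 15(W), all W → L
n=23: only reaches 19(W), 18(W), 17(W), 16(W), all W → L
n=24: only reaches 20(W), 19(W), 18(W), 17(W), all W → L
Reading off the rows marked L gives the requested list; there are 11 such values of n.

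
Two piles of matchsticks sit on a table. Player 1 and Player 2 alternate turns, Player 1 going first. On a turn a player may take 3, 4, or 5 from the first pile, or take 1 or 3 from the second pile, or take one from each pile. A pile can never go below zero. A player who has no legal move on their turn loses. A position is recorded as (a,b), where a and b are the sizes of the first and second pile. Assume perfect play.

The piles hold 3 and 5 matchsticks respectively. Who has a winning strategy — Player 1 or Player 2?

Player 1 wins.

Use the standard recursion: the mover loses at a terminal position; elsewhere, the mover wins exactly when some move hands the opponent an L position.
No move ever increases a pile, so every position that can arise here has a ≤ 3 and b ≤ 5; it is enough to label the cells with 0 ≤ a ≤ 3 and 0 ≤ b ≤ 5.
Every move lowers a or b (never raises either), so fill the grid row by row in increasing a, and left to right within a row: each cell's successors are then already labelled.
      b=0  b=1  b=2  b=3  b=4  b=5
a=0:    L    W    L    W    L    W
a=1:    L    W    L    W    L    W
a=2:    L    W    L    W    L    W
a=3:    W    W    W    W    W    W
Cells with no legal move (terminal, hence L): (0,0), (1,0), (2,0).
The remaining L cells, each justified by listing all of its moves:
(0,2): L (sole option (0,1)(W) is W)
(0,4): L (options (0,3)(W), (0,1)(W) are all W)
(1,2): L (options (1,1)(W), (0,1)(W) are all W)
(1,4): L (options (1,3)(W), (1,1)(W), (0,3)(W) are all W)
(2,2): L (options (2,1)(W), (1,1)(W) are all W)
(2,4): L (options (2,3)(W), (2,1)(W), (1,3)(W) are all W)
Every other cell has at least one move into one of the L cells above, so it is W.
The starting position (3,5) is W: Player 1 should move to (2,4), handing over an L position.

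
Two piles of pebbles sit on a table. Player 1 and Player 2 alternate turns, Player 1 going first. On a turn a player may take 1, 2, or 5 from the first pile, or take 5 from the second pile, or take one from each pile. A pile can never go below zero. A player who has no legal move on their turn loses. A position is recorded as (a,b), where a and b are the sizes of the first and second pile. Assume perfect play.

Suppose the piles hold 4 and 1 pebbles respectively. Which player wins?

Player 1 wins.

Use the standard recursion: the mover loses at a terminal position; elsewhere, the mover wins exactly when some move hands the opponent an L position.
No move ever increases a pile, so every position that can arise here has a ≤ 4 and b ≤ 1; it is enough to label the cells with 0 ≤ a ≤ 4 and 0 ≤ b ≤ 1.
Every move lowers a or b (never raises either), so fill the grid row by row in increasing a, and left to right within a row: each cell's successors are then already labelled.
      b=0  b=1
a=0:    L    L
a=1:    W    W
a=2:    W    W
a=3:    L    L
a=4:    W    W
Cells with no legal move (terminal, hence L): (0,0), (0,1).
The remaining L cells, each justified by listing all of its moves:
(3,0): moves to (2,0)(W), (1,0)(W); every one is W ⇒ L
(3,1): moves to (2,1)(W), (1,1)(W), (2,0)(W); every one is W ⇒ L
Every other cell has at least one move into one of the L cells above, so it is W.
The starting position (4,1) is W: Player 1 should move to (3,1), handing over an L position.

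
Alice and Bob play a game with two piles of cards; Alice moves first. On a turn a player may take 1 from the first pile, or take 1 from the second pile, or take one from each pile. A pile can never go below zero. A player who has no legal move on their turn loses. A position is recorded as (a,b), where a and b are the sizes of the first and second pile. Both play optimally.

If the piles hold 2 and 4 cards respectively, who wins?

Bob wins.

Label each position W (a win for the player to move) or L (a loss). A position with no legal move is L; any other position is W exactly when some move reaches an L, and L when every move reaches a W.
No move ever increases a pile, so every position that can arise here has a ≤ 2 and b ≤ 4; it is enough to label the cells with 0 ≤ a ≤ 2 and 0 ≤ b ≤ 4.
Every move lowers a or b (never raises either), so fill the grid row by row in increasing a, and left to right within a row: each cell's successors are then already labelled.
      b=0  b=1  b=2  b=3  b=4
a=0:    L    W    L    W    L
a=1:    W    W    W    W    W
a=2:    L    W    L    W    L
Cells with no legal move (terminal, hence L): (0,0).
The remaining L cells, each justified by listing all of its moves:
(0,2): →(0,1)(W) only, which is W, so L
(0,4): →(0,3)(W) only, which is W, so L
(2,0): →(1,0)(W) only, which is W, so L
(2,2): →(1,2)(W), (2,1)(W), (1,1)(W) — all W, so L
(2,4): →(1,4)(W), (2,3)(W), (1,3)(W) — all W, so L
Every other cell has at least one move into one of the L cells above, so it is W.
Every move from (2,4) reaches a W position, so the mover loses.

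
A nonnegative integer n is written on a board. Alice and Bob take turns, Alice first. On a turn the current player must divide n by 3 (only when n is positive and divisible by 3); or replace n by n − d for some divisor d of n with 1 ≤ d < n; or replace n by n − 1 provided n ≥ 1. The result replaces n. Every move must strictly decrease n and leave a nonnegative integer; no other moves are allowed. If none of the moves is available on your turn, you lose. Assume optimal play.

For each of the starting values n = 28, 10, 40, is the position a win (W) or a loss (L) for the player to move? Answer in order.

28: L, 10: W, 40: L

Compute win/loss labels from the base case upward. A position with no move is L. Any other position is W if it can reach an L in one move, else L.
n=0: no move → L
n=1: reaches L-position 0 → W
n=2: only reaches 1(W), which is W → L
n=3: reaches L-position 2 → W
n=4: reaches L-position 2 → W
n=5: only reaches 4(W), which is W → L
n=6: reaches L-position 2 → W
n=7: only reaches 6(W), which is W → L
n=8: reaches L-position 7 → W
n=9: only reaches 3(W), 6(W), 8(W), all W → L
n=10: reaches L-position 5 → W
n=11: only reaches 10(W), which is W → L
n=12: reaches L-position 9 → W
n=13: only reaches 12(W), which is W → L
n=14: reaches L-position 7 → W
n=15: reaches L-position 5 → W
n=16: only reaches 8(W), 12(W), 14(W), 15(W), all W → L
n=17: reaches L-position 16 → W
n=18: reaches L-position 9 → W
n=19: only reaches 18(W), which is W → L
n=20: reaches L-position 16 → W
n=21: reaches L-position 7 → W
n=22: reaches L-position 11 → W
n=23: only reaches 22(W), which is W → L
n=24: reaches L-position 16 → W
n=25: only reaches 20(W), 24(W), all W → L
n=26: reaches L-position 13 → W
n=27: reaches L-position 9 → W
n=28: only reaches 14(W), 21(W), 24(W), 26(W), 27(W), all W → L
n=29: reaches L-position 28 → W
n=30: reaches L-position 25 → W
n=31: only reaches 30(W), which is W → L
n=32: reaches L-position 16 → W
n=33: reaches L-position 11 → W
n=34: only reaches 17(W), 32(W), 33(W), all W → L
n=35: reaches L-position 28 → W
n=36: reaches L-position 34 → W
n=37: only reaches 36(W), which is W → L
n=38: reaches L-position 19 → W
n=39: reaches L-position 13 → W
n=40: only reaches 20(W), 30(W), 32(W), 35(W), 36(W), 38(W), 39(W), all W → L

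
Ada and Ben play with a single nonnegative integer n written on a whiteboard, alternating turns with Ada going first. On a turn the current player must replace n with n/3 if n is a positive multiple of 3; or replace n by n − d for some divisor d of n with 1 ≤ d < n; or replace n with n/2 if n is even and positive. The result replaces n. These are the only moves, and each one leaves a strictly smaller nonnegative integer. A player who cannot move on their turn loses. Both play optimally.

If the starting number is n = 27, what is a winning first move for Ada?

Move to 9.

Build the W/L table. Terminal = L. A non-terminal position is W if it has a move to some L; otherwise it is L.
n=0: no move → L
n=1: no move → L
n=2: →1(L), so W
n=3: →1(L), so W
n=4: →2(W), 3(W) — all W, so L
n=5: →4(L), so W
n=6: →4(L), so W
n=7: →6(W) only, which is W, so L
n=8: →4(L), so W
n=9: →3(W), 6(W), 8(W) — all W, so L
n=10: →9(L), so W
n=11: →10(W) only, which is W, so L
n=12: →4(L), so W
n=13: →12(W) only, which is W, so L
n=14: →7(L), so W
n=15: →5(W), 10(W), 12(W), 14(W) — all W, so L
n=16: →15(L), so W
n=17: →16(W) only, which is W, so L
n=18: →9(L), so W
n=19: →18(W) only, which is W, so L
n=20: →15(L), so W
n=21: →7(L), so W
n=22: →11(L), so W
n=23: →22(W) only, which is W, so L
n=24: →23(L), so W
n=25: →20(W), 24(W) — all W, so L
n=26: →13(L), so W
n=27: →9(L), so W
From 27, the L positions reachable in one move are: 9.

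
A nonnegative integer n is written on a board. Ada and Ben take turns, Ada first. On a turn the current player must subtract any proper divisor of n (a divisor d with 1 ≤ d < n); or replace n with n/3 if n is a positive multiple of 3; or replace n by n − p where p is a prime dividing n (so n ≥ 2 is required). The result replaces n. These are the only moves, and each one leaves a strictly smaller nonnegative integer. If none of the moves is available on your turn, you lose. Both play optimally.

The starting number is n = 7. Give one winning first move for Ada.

Classify positions by backward induction: terminal positions (no move available) are L. From any other position, the mover wins iff some move reaches an L.
n=0: no move → L
n=1: no move → L
n=2: can move to 0, which is L ⇒ W
n=3: can move to 0, which is L ⇒ W
n=4: moves to 2(W), 3(W); every one is W ⇒ L
n=5: can move to 0, which is L ⇒ W
n=6: can move to 4, which is L ⇒ W
n=7: can move to 0, which is L ⇒ W
From 7, the L positions reachable in one move are: 0.

Move to 0.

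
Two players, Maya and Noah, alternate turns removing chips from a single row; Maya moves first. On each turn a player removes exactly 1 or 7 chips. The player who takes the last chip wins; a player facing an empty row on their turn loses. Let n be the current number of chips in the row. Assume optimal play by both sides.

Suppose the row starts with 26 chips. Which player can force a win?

Noah wins.

Build the W/L table. Terminal = L. A non-terminal position is W if it has a move to some L; otherwise it is L.
n=0: no move → L
n=1: →0(L), so W
n=2: →1(W) only, which is W, so L
n=3: →2(L), so W
n=4: →3(W) only, which is W, so L
n=5: →4(L), so W
n=6: →5(W) only, which is W, so L
n=7: →6(L), so W
n=8: →7(W), 1(W) — all W, so L
n=9: →8(L), so W
n=10: →9(W), 3(W) — all W, so L
n=11: →10(L), so W
n=12: →11(W), 5(W) — all W, so L
n=13: →12(L), so W
n=14: →13(W), 7(W) — all W, so L
n=15: →14(L), so W
n=16: →15(W), 9(W) — all W, so L
n=17: →16(L), so W
n=18: →17(W), 11(W) — all W, so L
n=19: →18(L), so W
n=20: →19(W), 13(W) — all W, so L
n=21: →20(L), so W
n=22: →21(W), 15(W) — all W, so L
n=23: →22(L), so W
n=24: →23(W), 17(W) — all W, so L
n=25: →24(L), so W
n=26: →25(W), 19(W) — all W, so L
Every move from 26 reaches a W position, so the mover loses.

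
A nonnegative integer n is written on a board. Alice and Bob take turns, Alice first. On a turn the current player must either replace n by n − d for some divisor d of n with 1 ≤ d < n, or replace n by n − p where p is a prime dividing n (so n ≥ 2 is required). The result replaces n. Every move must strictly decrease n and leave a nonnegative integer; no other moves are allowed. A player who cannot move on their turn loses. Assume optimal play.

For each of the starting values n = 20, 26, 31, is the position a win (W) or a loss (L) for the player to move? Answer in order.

20: L, 26: L, 31: W

Compute win/loss labels from the base case upward. A position with no move is L. Any other position is W if it can reach an L in one move, else L.
n=0: no move → L
n=1: no move → L
n=2: →0(L), so W
n=3: →0(L), so W
n=4: →2(W), 3(W) — all W, so L
n=5: →0(L), so W
n=6: →4(L), so W
n=7: →0(L), so W
n=8: →4(L), so W
n=9: →6(W), 8(W) — all W, so L
n=10: →9(L), so W
n=11: →0(L), so W
n=12: →9(L), so W
n=13: →0(L), so W
n=14: →7(W), 12(W), 13(W) — all W, so L
n=15: →14(L), so W
n=16: →14(L), so W
n=17: →0(L), so W
n=18: →9(L), so W
n=19: →0(L), so W
n=20: →10(W), 15(W), 16(W), 18(W), 19(W) — all W, so L
n=21: →14(L), so W
n=22: →20(L), so W
n=23: →0(L), so W
n=24: →20(L), so W
n=25: →20(L), so W
n=26: →13(W), 24(W), 25(W) — all W, so L
n=27: →26(L), so W
n=28: →14(L), so W
n=29: →0(L), so W
n=30: →20(L), so W
n=31: →0(L), so W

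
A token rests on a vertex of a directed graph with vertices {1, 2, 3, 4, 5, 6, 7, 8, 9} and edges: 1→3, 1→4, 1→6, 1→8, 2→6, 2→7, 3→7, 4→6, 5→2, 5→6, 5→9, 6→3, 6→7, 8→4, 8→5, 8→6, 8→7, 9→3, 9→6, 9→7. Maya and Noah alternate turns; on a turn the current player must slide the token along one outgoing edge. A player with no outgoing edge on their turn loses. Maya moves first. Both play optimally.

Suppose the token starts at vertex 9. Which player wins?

Compute win/loss labels from the base case upward. A position with no move is L. Any other position is W if it can reach an L in one move, else L.
Every edge goes from a vertex to one that appears earlier in the order 7, 3, 6, 9, 2, 5, 4, 8, 1, so processing vertices in that order labels each vertex after all of its successors.
7: no outgoing edge → L
3: →7(L), so W
6: →7(L), so W
9: →7(L), so W
2: →7(L), so W
5: →2(W), 9(W), 6(W) — all W, so L
4: →6(W) only, which is W, so L
8: →4(L), so W
1: →4(L), so W
From 9 Maya can move to 7, reaching an L position.

Maya wins.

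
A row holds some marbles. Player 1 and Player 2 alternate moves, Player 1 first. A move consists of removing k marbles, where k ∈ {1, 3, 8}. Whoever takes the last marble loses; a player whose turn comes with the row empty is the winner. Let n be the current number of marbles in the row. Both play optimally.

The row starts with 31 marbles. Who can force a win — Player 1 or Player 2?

Player 1 wins.

Use the standard recursion: the mover wins at a terminal position; elsewhere, the mover wins exactly when some move hands the opponent an L position.
n=0: no move; the opponent has just taken the last marble and therefore loses → W
n=1: the only move is to 0(W), a W ⇒ L
n=2: can move to 1, which is L ⇒ W
n=3: moves to 2(W), 0(W); every one is W ⇒ L
n=4: can move to 3, which is L ⇒ W
n=5: moves to 4(W), 2(W); every one is W ⇒ L
n=6: can move to 5, which is L ⇒ W
n=7: moves to 6(W), 4(W); every one is W ⇒ L
n=8: can move to 7, which is L ⇒ W
n=9: can move to 1, which is L ⇒ W
n=10: can move to 7, which is L ⇒ W
n=11: can move to 3, which is L ⇒ W
n=12: moves to 11(W), 9(W), 4(W); every one is W ⇒ L
n=13: can move to 12, which is L ⇒ W
n=14: moves to 13(W), 11(W), 6(W); every one is W ⇒ L
n=15: can move to 14, which is L ⇒ W
n=16: moves to 15(W), 13(W), 8(W); every one is W ⇒ L
n=17: can move to 16, which is L ⇒ W
n=18: moves to 17(W), 15(W), 10(W); every one is W ⇒ L
n=19: can move to 18, which is L ⇒ W
n=20: can move to 12, which is L ⇒ W
n=21: can move to 18, which is L ⇒ W
n=22: can move to 14, which is L ⇒ W
n=23: moves to 22(W), 20(W), 15(W); every one is W ⇒ L
n=24: can move to 23, which is L ⇒ W
n=25: moves to 24(W), 22(W), 17(W); every one is W ⇒ L
n=26: can move to 25, which is L ⇒ W
n=27: moves to 26(W), 24(W), 19(W); every one is W ⇒ L
n=28: can move to 27, which is L ⇒ W
n=29: moves to 28(W), 26(W), 21(W); every one is W ⇒ L
n=30: can move to 29, which is L ⇒ W
n=31: can move to 23, which is L ⇒ W
The starting position 31 is W: Player 1 should remove 8, leaving 23, handing over an L position.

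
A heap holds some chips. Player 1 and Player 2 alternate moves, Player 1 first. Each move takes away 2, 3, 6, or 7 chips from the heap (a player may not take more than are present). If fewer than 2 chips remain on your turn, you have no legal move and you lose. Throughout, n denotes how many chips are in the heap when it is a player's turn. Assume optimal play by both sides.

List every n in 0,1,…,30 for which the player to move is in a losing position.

0, 1, 5, 9, 10, 14, 18, 19, 23, 27, 28

Positions with no move are L. A position that does have a move is losing for the player to move precisely when every available move leads to a winning position for the opponent. Fill in the labels:
n=0: no move → L
n=1: no move → L
n=2: reaches L-position 0 → W
n=3: reaches L-position 1 → W
n=4: reaches L-position 1 → W
n=5: only reaches 3(W), 2(W), all W → L
n=6: reaches L-position 0 → W
n=7: reaches L-position 5 → W
n=8: reaches L-position 5 → W
n=9: only reaches 7(W), 6(W), 3(W), 2(W), all W → L
n=10: only reaches 8(W), 7(W), 4(W), 3(W), all W → L
n=11: reaches L-position 9 → W
n=12: reaches L-position 10 → W
n=13: reaches L-position 10 → W
n=14: only reaches 12(W), 11(W), 8(W), 7(W), all W → L
n=15: reaches L-position 9 → W
n=16: reaches L-position 14 → W
n=17: reaches L-position 14 → W
n=18: only reaches 16(W), 15(W), 12(W), 11(W), all W → L
n=19: only reaches 17(W), 16(W), 13(W), 12(W), all W → L
n=20: reaches L-position 18 → W
n=21: reaches L-position 19 → W
n=22: reaches L-position 19 → W
n=23: only reaches 21(W), 20(W), 17(W), 16(W), all W → L
n=24: reaches L-position 18 → W
n=25: reaches L-position 23 → W
n=26: reaches L-position 23 → W
n=27: only reaches 25(W), 24(W), 21(W), 20(W), all W → L
n=28: only reaches 26(W), 25(W), 22(W), 21(W), all W → L
n=29: reaches L-position 27 → W
n=30: reaches L-position 28 → W
The losing starting values of n are exactly the entries labelled L in this table (11 of them).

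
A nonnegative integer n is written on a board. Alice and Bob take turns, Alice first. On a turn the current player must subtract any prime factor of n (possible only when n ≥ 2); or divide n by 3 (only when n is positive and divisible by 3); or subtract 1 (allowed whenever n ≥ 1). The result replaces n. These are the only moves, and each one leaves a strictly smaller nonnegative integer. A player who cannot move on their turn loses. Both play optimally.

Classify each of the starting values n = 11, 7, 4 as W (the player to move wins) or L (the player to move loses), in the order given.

Use the standard recursion: the mover loses at a terminal position; elsewhere, the mover wins exactly when some move hands the opponent an L position.
n=0: no move → L
n=1: reaches L-position 0 → W
n=2: reaches L-position 0 → W
n=3: reaches L-position 0 → W
n=4: only reaches 2(W), 3(W), all W → L
n=5: reaches L-position 0 → W
n=6: reaches L-position 4 → W
n=7: reaches L-position 0 → W
n=8: only reaches 6(W), 7(W), all W → L
n=9: reaches L-position 8 → W
n=10: reaches L-position 8 → W
n=11: reaches L-position 0 → W

11: W, 7: W, 4: L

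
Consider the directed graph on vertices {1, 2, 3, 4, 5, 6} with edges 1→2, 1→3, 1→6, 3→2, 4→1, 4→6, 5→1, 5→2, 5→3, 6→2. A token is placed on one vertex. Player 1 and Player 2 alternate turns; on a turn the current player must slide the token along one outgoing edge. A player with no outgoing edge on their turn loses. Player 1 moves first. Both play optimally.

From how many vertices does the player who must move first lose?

2

Work bottom-up. With no move the player to move loses. Otherwise the position is W if at least one move leads to an L position for the opponent, and L if every move leads to a W.
Every edge goes from a vertex to one that appears earlier in the order 2, 6, 3, 1, 5, 4, so processing vertices in that order labels each vertex after all of its successors.
2: no outgoing edge → L
6: W (go to 2, an L position)
3: W (go to 2, an L position)
1: W (go to 2, an L position)
5: W (go to 2, an L position)
4: L (options 1(W), 6(W) are all W)
The L vertices are 2, 4; that is 2 in all.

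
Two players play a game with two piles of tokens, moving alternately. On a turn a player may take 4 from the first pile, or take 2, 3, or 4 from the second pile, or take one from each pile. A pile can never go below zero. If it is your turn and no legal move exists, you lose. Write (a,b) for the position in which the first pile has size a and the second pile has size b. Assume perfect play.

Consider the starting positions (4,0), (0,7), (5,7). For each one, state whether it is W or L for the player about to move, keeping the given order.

(4,0): W, (0,7): L, (5,7): L

Label each position W (a win for the player to move) or L (a loss). A position with no legal move is L; any other position is W exactly when some move reaches an L, and L when every move reaches a W.
No move ever increases a pile, so every position that can arise here has a ≤ 5 and b ≤ 7; it is enough to label the cells with 0 ≤ a ≤ 5 and 0 ≤ b ≤ 7.
Every move lowers a or b (never raises either), so fill the grid row by row in increasing a, and left to right within a row: each cell's successors are then already labelled.
      b=0  b=1  b=2  b=3  b=4  b=5  b=6  b=7
a=0:    L    L    W    W    W    W    L    L
a=1:    L    W    W    W    W    L    L    W
a=2:    L    W    W    W    W    L    W    W
a=3:    L    W    W    W    W    L    W    W
a=4:    W    W    L    L    W    W    W    W
a=5:    W    L    L    W    W    W    W    L
Cells with no legal move (terminal, hence L): (0,0), (0,1), (1,0), (2,0), (3,0).
The remaining L cells, each justified by listing all of its moves:
(0,6): L (options (0,4)(W), (0,3)(W), (0,2)(W) are all W)
(0,7): L (options (0,5)(W), (0,4)(W), (0,3)(W) are all W)
(1,5): L (options (1,3)(W), (1,2)(W), (1,1)(W), (0,4)(W) are all W)
(1,6): L (options (1,4)(W), (1,3)(W), (1,2)(W), (0,5)(W) are all W)
(2,5): L (options (2,3)(W), (2,2)(W), (2,1)(W), (1,4)(W) are all W)
(3,5): L (options (3,3)(W), (3,2)(W), (3,1)(W), (2,4)(W) are all W)
(4,2): L (options (0,2)(W), (4,0)(W), (3,1)(W) are all W)
(4,3): L (options (0,3)(W), (4,1)(W), (4,0)(W), (3,2)(W) are all W)
(5,1): L (options (1,1)(W), (4,0)(W) are all W)
(5,2): L (options (1,2)(W), (5,0)(W), (4,1)(W) are all W)
(5,7): L (options (1,7)(W), (5,5)(W), (5,4)(W), (5,3)(W), (4,6)(W) are all W)
Every other cell has at least one move into one of the L cells above, so it is W.
(4,0): the move to (0,0) reaches an L cell, so W
(0,7): one of the L cells justified above, so L
(5,7): one of the L cells justified above, so L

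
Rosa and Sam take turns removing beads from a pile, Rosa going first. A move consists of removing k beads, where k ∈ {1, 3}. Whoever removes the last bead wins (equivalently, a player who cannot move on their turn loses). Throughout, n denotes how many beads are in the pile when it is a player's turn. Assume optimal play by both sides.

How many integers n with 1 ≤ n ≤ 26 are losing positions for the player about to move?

Classify positions by backward induction: terminal positions (no move available) are L. From any other position, the mover wins iff some move reaches an L.
n=0: no move → L
n=1: W (go to 0, an L position)
n=2: L (sole option 1(W) is W)
n=3: W (go to 2, an L position)
n=4: L (options 3(W), 1(W) are all W)
n=5: W (go to 4, an L position)
n=6: L (options 5(W), 3(W) are all W)
n=7: W (go to 6, an L position)
n=8: L (options 7(W), 5(W) are all W)
n=9: W (go to 8, an L position)
n=10: L (options 9(W), 7(W) are all W)
n=11: W (go to 10, an L position)
n=12: L (options 11(W), 9(W) are all W)
n=13: W (go to 12, an L position)
n=14: L (options 13(W), 11(W) are all W)
n=15: W (go to 14, an L position)
n=16: L (options 15(W), 13(W) are all W)
n=17: W (go to 16, an L position)
n=18: L (options 17(W), 15(W) are all W)
n=19: W (go to 18, an L position)
n=20: L (options 19(W), 17(W) are all W)
n=21: W (go to 20, an L position)
n=22: L (options 21(W), 19(W) are all W)
n=23: W (go to 22, an L position)
n=24: L (options 23(W), 21(W) are all W)
n=25: W (go to 24, an L position)
n=26: L (options 25(W), 23(W) are all W)
L entries with 1 ≤ n ≤ 26 (n=0 is outside the asked range and is not counted): n = 2, 4, 6, 8, 10, 12, 14, 16, 18, 20, 22, 24, 26; that makes 13.

13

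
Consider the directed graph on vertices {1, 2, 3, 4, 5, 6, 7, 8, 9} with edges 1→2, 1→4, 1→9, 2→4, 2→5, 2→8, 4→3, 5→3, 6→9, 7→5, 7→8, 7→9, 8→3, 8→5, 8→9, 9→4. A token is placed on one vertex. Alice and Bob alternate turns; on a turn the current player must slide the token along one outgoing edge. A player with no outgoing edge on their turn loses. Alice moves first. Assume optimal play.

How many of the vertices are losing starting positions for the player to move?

3

Label each position W (a win for the player to move) or L (a loss). A position with no legal move is L; any other position is W exactly when some move reaches an L, and L when every move reaches a W.
Every edge goes from a vertex to one that appears earlier in the order 3, 5, 4, 9, 8, 2, 7, 6, 1, so processing vertices in that order labels each vertex after all of its successors.
3: no outgoing edge → L
5: reaches L-position 3 → W
4: reaches L-position 3 → W
9: only reaches 4(W), which is W → L
8: reaches L-position 9 → W
2: only reaches 8(W), 4(W), 5(W), all W → L
7: reaches L-position 9 → W
6: reaches L-position 9 → W
1: reaches L-position 2 → W
The L vertices are 2, 3, 9; that is 3 in all.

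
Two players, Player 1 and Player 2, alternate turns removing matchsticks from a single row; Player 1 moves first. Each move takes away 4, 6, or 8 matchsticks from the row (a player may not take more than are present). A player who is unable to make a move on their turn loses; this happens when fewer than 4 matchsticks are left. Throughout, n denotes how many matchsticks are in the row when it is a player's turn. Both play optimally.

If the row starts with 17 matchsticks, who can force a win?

Compute win/loss labels from the base case upward. A position with no move is L. Any other position is W if it can reach an L in one move, else L.
n=0: no move → L
n=1: no move → L
n=2: no move → L
n=3: no move → L
n=4: W (go to 0, an L position)
n=5: W (go to 1, an L position)
n=6: W (go to 2, an L position)
n=7: W (go to 3, an L position)
n=8: W (go to 2, an L position)
n=9: W (go to 3, an L position)
n=10: W (go to 2, an L position)
n=11: W (go to 3, an L position)
n=12: L (options 8(W), 6(W), 4(W) are all W)
n=13: L (options 9(W), 7(W), 5(W) are all W)
n=14: L (options 10(W), 8(W), 6(W) are all W)
n=15: L (options 11(W), 9(W), 7(W) are all W)
n=16: W (go to 12, an L position)
n=17: W (go to 13, an L position)
The starting position 17 is W: Player 1 should remove 4, leaving 13, handing over an L position.

Player 1 wins.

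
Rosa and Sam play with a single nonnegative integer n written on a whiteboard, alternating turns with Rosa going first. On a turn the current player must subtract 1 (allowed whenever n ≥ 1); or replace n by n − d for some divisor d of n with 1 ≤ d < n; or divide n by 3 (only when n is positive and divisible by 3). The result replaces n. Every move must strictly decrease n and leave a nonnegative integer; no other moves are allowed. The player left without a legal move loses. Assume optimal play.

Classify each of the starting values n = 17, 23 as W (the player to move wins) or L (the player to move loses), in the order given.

17: W, 23: L

Compute win/loss labels from the base case upward. A position with no move is L. Any other position is W if it can reach an L in one move, else L.
n=0: no move → L
n=1: W (go to 0, an L position)
n=2: L (sole option 1(W) is W)
n=3: W (go to 2, an L position)
n=4: W (go to 2, an L position)
n=5: L (sole option 4(W) is W)
n=6: W (go to 2, an L position)
n=7: L (sole option 6(W) is W)
n=8: W (go to 7, an L position)
n=9: L (options 3(W), 6(W), 8(W) are all W)
n=10: W (go to 5, an L position)
n=11: L (sole option 10(W) is W)
n=12: W (go to 9, an L position)
n=13: L (sole option 12(W) is W)
n=14: W (go to 7, an L position)
n=15: W (go to 5, an L position)
n=16: L (options 8(W), 12(W), 14(W), 15(W) are all W)
n=17: W (go to 16, an L position)
n=18: W (go to 9, an L position)
n=19: L (sole option 18(W) is W)
n=20: W (go to 16, an L position)
n=21: W (go to 7, an L position)
n=22: W (go to 11, an L position)
n=23: L (sole option 22(W) is W)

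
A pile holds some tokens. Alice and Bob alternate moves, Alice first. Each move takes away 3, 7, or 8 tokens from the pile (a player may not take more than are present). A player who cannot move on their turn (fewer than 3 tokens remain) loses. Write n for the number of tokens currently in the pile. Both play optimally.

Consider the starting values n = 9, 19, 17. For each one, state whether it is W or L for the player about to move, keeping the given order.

9: W, 19: W, 17: L

Build the W/L table. Terminal = L. A non-terminal position is W if it has a move to some L; otherwise it is L.
n=0: no move → L
n=1: no move → L
n=2: no move → L
n=3: reaches L-position 0 → W
n=4: reaches L-position 1 → W
n=5: reaches L-position 2 → W
n=6: only reaches 3(W), which is W → L
n=7: reaches L-position 0 → W
n=8: reaches L-position 1 → W
n=9: reaches L-position 6 → W
n=10: reaches L-position 2 → W
n=11: only reaches 8(W), 4(W), 3(W), all W → L
n=12: only reaches 9(W), 5(W), 4(W), all W → L
n=13: reaches L-position 6 → W
n=14: reaches L-position 11 → W
n=15: reaches L-position 12 → W
n=16: only reaches 13(W), 9(W), 8(W), all W → L
n=17: only reaches 14(W), 10(W), 9(W), all W → L
n=18: reaches L-position 11 → W
n=19: reaches L-position 16 → W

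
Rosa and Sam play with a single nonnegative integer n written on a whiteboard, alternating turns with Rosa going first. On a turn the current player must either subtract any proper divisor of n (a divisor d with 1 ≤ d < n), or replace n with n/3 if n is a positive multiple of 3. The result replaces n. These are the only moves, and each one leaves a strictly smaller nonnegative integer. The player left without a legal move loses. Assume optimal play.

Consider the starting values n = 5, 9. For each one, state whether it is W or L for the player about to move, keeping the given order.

5: W, 9: L

Build the W/L table. Terminal = L. A non-terminal position is W if it has a move to some L; otherwise it is L.
n=0: no move → L
n=1: no move → L
n=2: can move to 1, which is L ⇒ W
n=3: can move to 1, which is L ⇒ W
n=4: moves to 2(W), 3(W); every one is W ⇒ L
n=5: can move to 4, which is L ⇒ W
n=6: can move to 4, which is L ⇒ W
n=7: the only move is to 6(W), a W ⇒ L
n=8: can move to 4, which is L ⇒ W
n=9: moves to 3(W), 6(W), 8(W); every one is W ⇒ L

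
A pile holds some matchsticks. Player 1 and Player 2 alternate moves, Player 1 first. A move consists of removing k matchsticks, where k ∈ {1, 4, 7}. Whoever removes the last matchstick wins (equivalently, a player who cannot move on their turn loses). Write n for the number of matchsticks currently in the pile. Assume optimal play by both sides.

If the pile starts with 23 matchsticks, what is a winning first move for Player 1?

Work bottom-up. With no move the player to move loses. Otherwise the position is W if at least one move leads to an L position for the opponent, and L if every move leads to a W.
n=0: no move → L
n=1: can move to 0, which is L ⇒ W
n=2: the only move is to 1(W), a W ⇒ L
n=3: can move to 2, which is L ⇒ W
n=4: can move to 0, which is L ⇒ W
n=5: moves to 4(W), 1(W); every one is W ⇒ L
n=6: can move to 5, which is L ⇒ W
n=7: can move to 0, which is L ⇒ W
n=8: moves to 7(W), 4(W), 1(W); every one is W ⇒ L
n=9: can move to 8, which is L ⇒ W
n=10: moves to 9(W), 6(W), 3(W); every one is W ⇒ L
n=11: can move to 10, which is L ⇒ W
n=12: can move to 8, which is L ⇒ W
n=13: moves to 12(W), 9(W), 6(W); every one is W ⇒ L
n=14: can move to 13, which is L ⇒ W
n=15: can move to 8, which is L ⇒ W
n=16: moves to 15(W), 12(W), 9(W); every one is W ⇒ L
n=17: can move to 16, which is L ⇒ W
n=18: moves to 17(W), 14(W), 11(W); every one is W ⇒ L
n=19: can move to 18, which is L ⇒ W
n=20: can move to 16, which is L ⇒ W
n=21: moves to 20(W), 17(W), 14(W); every one is W ⇒ L
n=22: can move to 21, which is L ⇒ W
n=23: can move to 16, which is L ⇒ W
From 23, the L positions reachable in one move are: 16.

Remove 7, leaving 16.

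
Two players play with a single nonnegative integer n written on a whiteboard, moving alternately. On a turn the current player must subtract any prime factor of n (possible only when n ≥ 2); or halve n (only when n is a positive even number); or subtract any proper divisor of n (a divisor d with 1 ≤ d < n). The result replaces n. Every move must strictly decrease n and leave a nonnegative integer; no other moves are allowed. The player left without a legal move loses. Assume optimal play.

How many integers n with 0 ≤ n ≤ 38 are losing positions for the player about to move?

Work bottom-up. With no move the player to move loses. Otherwise the position is W if at least one move leads to an L position for the opponent, and L if every move leads to a W.
n=0: no move → L
n=1: no move → L
n=2: reaches L-position 0 → W
n=3: reaches L-position 0 → W
n=4: only reaches 2(W), 3(W), all W → L
n=5: reaches L-position 0 → W
n=6: reaches L-position 4 → W
n=7: reaches L-position 0 → W
n=8: reaches L-position 4 → W
n=9: only reaches 6(W), 8(W), all W → L
n=10: reaches L-position 9 → W
n=11: reaches L-position 0 → W
n=12: reaches L-position 9 → W
n=13: reaches L-position 0 → W
n=14: only reaches 7(W), 12(W), 13(W), all W → L
n=15: reaches L-position 14 → W
n=16: reaches L-position 14 → W
n=17: reaches L-position 0 → W
n=18: reaches L-position 9 → W
n=19: reaches L-position 0 → W
n=20: only reaches 10(W), 15(W), 16(W), 18(W), 19(W), all W → L
n=21: reaches L-position 14 → W
n=22: reaches L-position 20 → W
n=23: reaches L-position 0 → W
n=24: reaches L-position 20 → W
n=25: reaches L-position 20 → W
n=26: only reaches 13(W), 24(W), 25(W), all W → L
n=27: reaches L-position 26 → W
n=28: reaches L-position 14 → W
n=29: reaches L-position 0 → W
n=30: reaches L-position 20 → W
n=31: reaches L-position 0 → W
n=32: only reaches 16(W), 24(W), 28(W), 30(W), 31(W), all W → L
n=33: reaches L-position 32 → W
n=34: reaches L-position 32 → W
n=35: only reaches 28(W), 30(W), 34(W), all W → L
n=36: reaches L-position 32 → W
n=37: reaches L-position 0 → W
n=38: only reaches 19(W), 36(W), 37(W), all W → L
L entries with 0 ≤ n ≤ 38: n = 0, 1, 4, 9, 14, 20, 26, 32, 35, 38; that makes 10.

10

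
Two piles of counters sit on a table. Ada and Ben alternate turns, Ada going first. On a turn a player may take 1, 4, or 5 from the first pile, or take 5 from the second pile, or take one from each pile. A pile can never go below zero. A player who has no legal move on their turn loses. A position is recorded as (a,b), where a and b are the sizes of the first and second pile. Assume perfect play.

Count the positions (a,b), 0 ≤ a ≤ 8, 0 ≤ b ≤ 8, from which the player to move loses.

Work bottom-up. With no move the player to move loses. Otherwise the position is W if at least one move leads to an L position for the opponent, and L if every move leads to a W.
Every move lowers a or b (never raises either), so fill the grid row by row in increasing a, and left to right within a row: each cell's successors are then already labelled.
      b=0  b=1  b=2  b=3  b=4  b=5  b=6  b=7  b=8
a=0:    L    L    L    L    L    W    W    W    W
a=1:    W    W    W    W    W    W    L    L    L
a=2:    L    L    L    L    L    W    W    W    W
a=3:    W    W    W    W    W    W    L    L    L
a=4:    W    W    W    W    W    L    W    W    W
a=5:    W    W    W    W    W    W    W    W    W
a=6:    W    W    W    W    W    L    W    W    W
a=7:    W    W    W    W    W    W    W    W    W
a=8:    L    L    L    L    L    W    W    W    W
Cells with no legal move (terminal, hence L): (0,0), (0,1), (0,2), (0,3), (0,4).
The remaining L cells, each justified by listing all of its moves:
(1,6): L (options (0,6)(W), (1,1)(W), (0,5)(W) are all W)
(1,7): L (options (0,7)(W), (1,2)(W), (0,6)(W) are all W)
(1,8): L (options (0,8)(W), (1,3)(W), (0,7)(W) are all W)
(2,0): L (sole option (1,0)(W) is W)
(2,1): L (options (1,1)(W), (1,0)(W) are all W)
(2,2): L (options (1,2)(W), (1,1)(W) are all W)
(2,3): L (options (1,3)(W), (1,2)(W) are all W)
(2,4): L (options (1,4)(W), (1,3)(W) are all W)
(3,6): L (options (2,6)(W), (3,1)(W), (2,5)(W) are all W)
(3,7): L (options (2,7)(W), (3,2)(W), (2,6)(W) are all W)
(3,8): L (options (2,8)(W), (3,3)(W), (2,7)(W) are all W)
(4,5): L (options (3,5)(W), (0,5)(W), (4,0)(W), (3,4)(W) are all W)
(6,5): L (options (5,5)(W), (2,5)(W), (1,5)(W), (6,0)(W), (5,4)(W) are all W)
(8,0): L (options (7,0)(W), (4,0)(W), (3,0)(W) are all W)
(8,1): L (options (7,1)(W), (4,1)(W), (3,1)(W), (7,0)(W) are all W)
(8,2): L (options (7,2)(W), (4,2)(W), (3,2)(W), (7,1)(W) are all W)
(8,3): L (options (7,3)(W), (4,3)(W), (3,3)(W), (7,2)(W) are all W)
(8,4): L (options (7,4)(W), (4,4)(W), (3,4)(W), (7,3)(W) are all W)
Every other cell has at least one move into one of the L cells above, so it is W.
L cells per row: a=0: 5, a=1: 3, a=2: 5, a=3: 3, a=4: 1, a=5: 0, a=6: 1, a=7: 0, a=8: 5; total 23.

23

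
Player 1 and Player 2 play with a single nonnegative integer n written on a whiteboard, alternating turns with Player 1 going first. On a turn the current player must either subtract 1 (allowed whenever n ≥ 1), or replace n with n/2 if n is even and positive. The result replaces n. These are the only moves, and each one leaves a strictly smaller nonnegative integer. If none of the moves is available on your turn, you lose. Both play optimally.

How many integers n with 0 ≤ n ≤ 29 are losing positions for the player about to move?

Label each position W (a win for the player to move) or L (a loss). A position with no legal move is L; any other position is W exactly when some move reaches an L, and L when every move reaches a W.
n=0: no move → L
n=1: W (go to 0, an L position)
n=2: L (sole option 1(W) is W)
n=3: W (go to 2, an L position)
n=4: W (go to 2, an L position)
n=5: L (sole option 4(W) is W)
n=6: W (go to 5, an L position)
n=7: L (sole option 6(W) is W)
n=8: W (go to 7, an L position)
n=9: L (sole option 8(W) is W)
n=10: W (go to 5, an L position)
n=11: L (sole option 10(W) is W)
n=12: W (go to 11, an L position)
n=13: L (sole option 12(W) is W)
n=14: W (go to 7, an L position)
n=15: L (sole option 14(W) is W)
n=16: W (go to 15, an L position)
n=17: L (sole option 16(W) is W)
n=18: W (go to 9, an L position)
n=19: L (sole option 18(W) is W)
n=20: W (go to 19, an L position)
n=21: L (sole option 20(W) is W)
n=22: W (go to 11, an L position)
n=23: L (sole option 22(W) is W)
n=24: W (go to 23, an L position)
n=25: L (sole option 24(W) is W)
n=26: W (go to 13, an L position)
n=27: L (sole option 26(W) is W)
n=28: W (go to 27, an L position)
n=29: L (sole option 28(W) is W)
L entries with 0 ≤ n ≤ 29: n = 0, 2, 5, 7, 9, 11, 13, 15, 17, 19, 21, 23, 25, 27, 29; that makes 15.

15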